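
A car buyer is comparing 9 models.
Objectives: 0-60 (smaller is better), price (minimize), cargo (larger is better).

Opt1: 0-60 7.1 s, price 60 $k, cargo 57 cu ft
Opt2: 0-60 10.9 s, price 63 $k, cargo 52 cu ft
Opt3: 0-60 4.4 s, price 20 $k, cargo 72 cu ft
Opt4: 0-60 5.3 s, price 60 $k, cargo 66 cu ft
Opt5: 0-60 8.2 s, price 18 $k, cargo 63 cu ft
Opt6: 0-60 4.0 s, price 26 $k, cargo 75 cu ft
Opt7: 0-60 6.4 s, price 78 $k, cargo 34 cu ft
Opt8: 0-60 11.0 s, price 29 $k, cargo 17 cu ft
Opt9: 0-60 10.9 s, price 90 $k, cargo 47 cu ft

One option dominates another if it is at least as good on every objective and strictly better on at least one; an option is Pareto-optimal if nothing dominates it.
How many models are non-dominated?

Opt1: dominated by Opt3 (0-60 4.4≤7.1, price 20≤60, cargo 72≥57).
Opt2: dominated by Opt1 (0-60 7.1≤10.9, price 60≤63, cargo 57≥52).
Opt3: not dominated.
Opt4: dominated by Opt3 (0-60 4.4≤5.3, price 20≤60, cargo 72≥66).
Opt5: not dominated (best price).
Opt6: not dominated (best 0-60).
Opt7: dominated by Opt3 (0-60 4.4≤6.4, price 20≤78, cargo 72≥34).
Opt8: dominated by Opt3 (0-60 4.4≤11.0, price 20≤29, cargo 72≥17).
Opt9: dominated by Opt1 (0-60 7.1≤10.9, price 60≤90, cargo 57≥47).
Pareto-optimal: Opt3, Opt5, Opt6 → 3.

3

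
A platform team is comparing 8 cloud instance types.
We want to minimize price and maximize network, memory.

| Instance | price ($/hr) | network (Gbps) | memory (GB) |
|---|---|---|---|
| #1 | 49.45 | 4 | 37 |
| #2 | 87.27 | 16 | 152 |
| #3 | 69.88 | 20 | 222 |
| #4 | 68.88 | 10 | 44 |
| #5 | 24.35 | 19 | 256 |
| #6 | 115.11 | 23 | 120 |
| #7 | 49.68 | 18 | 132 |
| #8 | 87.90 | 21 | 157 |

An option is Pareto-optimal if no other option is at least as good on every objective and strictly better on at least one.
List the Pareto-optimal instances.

#3, #5, #6, #8

#1: dominated by #5 (price 24.35≤49.45, network 19≥4, memory 256≥37).
#2: dominated by #3 (price 69.88≤87.27, network 20≥16, memory 222≥152).
#3: not dominated.
#4: dominated by #5 (price 24.35≤68.88, network 19≥10, memory 256≥44).
#5: not dominated (best price).
#6: not dominated (best network).
#7: dominated by #5 (price 24.35≤49.68, network 19≥18, memory 256≥132).
#8: not dominated.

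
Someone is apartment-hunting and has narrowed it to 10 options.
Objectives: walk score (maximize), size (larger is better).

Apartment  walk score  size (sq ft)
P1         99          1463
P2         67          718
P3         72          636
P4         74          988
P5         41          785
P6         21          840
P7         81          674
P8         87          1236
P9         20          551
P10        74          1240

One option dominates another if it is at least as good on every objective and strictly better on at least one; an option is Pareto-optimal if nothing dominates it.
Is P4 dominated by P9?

No

P9 vs P4: P9 is worse on walk score (20 vs 74), so it does not dominate P4.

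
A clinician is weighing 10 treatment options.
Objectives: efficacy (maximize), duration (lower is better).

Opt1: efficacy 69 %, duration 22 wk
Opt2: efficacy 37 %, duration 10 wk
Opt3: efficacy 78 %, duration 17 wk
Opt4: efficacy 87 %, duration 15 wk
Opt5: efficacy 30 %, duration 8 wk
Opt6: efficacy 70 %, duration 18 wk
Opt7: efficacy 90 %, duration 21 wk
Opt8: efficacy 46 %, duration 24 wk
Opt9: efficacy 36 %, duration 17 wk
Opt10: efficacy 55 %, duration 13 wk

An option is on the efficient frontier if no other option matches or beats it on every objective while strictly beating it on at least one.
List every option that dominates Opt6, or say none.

Opt3: efficacy 78≥70, duration 17≤18 — dominates Opt6.
Opt4: efficacy 87≥70, duration 15≤18 — dominates Opt6.
Others (Opt1, Opt2, Opt5, Opt7, Opt8, Opt9, Opt10) are each worse than Opt6 on at least one objective.

Opt3, Opt4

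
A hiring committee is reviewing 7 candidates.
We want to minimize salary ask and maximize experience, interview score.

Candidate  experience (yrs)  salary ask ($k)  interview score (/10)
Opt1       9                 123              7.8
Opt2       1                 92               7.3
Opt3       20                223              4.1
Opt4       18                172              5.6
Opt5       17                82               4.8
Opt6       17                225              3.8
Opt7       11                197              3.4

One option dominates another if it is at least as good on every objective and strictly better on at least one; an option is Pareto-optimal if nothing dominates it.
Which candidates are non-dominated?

Opt1, Opt2, Opt3, Opt4, Opt5

Opt1: not dominated (best interview score).
Opt2: not dominated.
Opt3: not dominated (best experience).
Opt4: not dominated.
Opt5: not dominated (best salary ask).
Opt6: dominated by Opt3 (experience 20≥17, salary ask 223≤225, interview score 4.1≥3.8).
Opt7: dominated by Opt4 (experience 18≥11, salary ask 172≤197, interview score 5.6≥3.4).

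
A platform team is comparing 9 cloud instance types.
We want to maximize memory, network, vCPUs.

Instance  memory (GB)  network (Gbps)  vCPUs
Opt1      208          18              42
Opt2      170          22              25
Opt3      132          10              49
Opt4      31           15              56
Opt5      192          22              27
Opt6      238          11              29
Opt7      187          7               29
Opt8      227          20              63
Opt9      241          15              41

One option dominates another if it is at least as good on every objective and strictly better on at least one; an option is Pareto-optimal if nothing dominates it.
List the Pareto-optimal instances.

Opt1: dominated by Opt8 (memory 227≥208, network 20≥18, vCPUs 63≥42).
Opt2: dominated by Opt5 (memory 192≥170, network 22≥22, vCPUs 27≥25).
Opt3: dominated by Opt8 (memory 227≥132, network 20≥10, vCPUs 63≥49).
Opt4: dominated by Opt8 (memory 227≥31, network 20≥15, vCPUs 63≥56).
Opt5: not dominated.
Opt6: dominated by Opt9 (memory 241≥238, network 15≥11, vCPUs 41≥29).
Opt7: dominated by Opt1 (memory 208≥187, network 18≥7, vCPUs 42≥29).
Opt8: not dominated (best vCPUs).
Opt9: not dominated (best memory).

Opt5, Opt8, Opt9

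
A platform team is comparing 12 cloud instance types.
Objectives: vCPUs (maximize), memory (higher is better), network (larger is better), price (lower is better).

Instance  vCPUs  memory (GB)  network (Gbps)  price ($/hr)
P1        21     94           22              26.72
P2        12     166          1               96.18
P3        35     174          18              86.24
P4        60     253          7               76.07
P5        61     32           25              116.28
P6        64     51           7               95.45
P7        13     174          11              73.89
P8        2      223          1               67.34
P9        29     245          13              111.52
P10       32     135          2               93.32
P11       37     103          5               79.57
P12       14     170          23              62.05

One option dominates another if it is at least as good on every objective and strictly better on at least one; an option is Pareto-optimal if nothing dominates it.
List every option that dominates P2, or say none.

P3, P4, P7, P12

P3: vCPUs 35≥12, memory 174≥166, network 18≥1, price 86.24≤96.18 — dominates P2.
P4: vCPUs 60≥12, memory 253≥166, network 7≥1, price 76.07≤96.18 — dominates P2.
P7: vCPUs 13≥12, memory 174≥166, network 11≥1, price 73.89≤96.18 — dominates P2.
P12: vCPUs 14≥12, memory 170≥166, network 23≥1, price 62.05≤96.18 — dominates P2.
Others (P1, P5, P6, P8, P9, P10, P11) are each worse than P2 on at least one objective.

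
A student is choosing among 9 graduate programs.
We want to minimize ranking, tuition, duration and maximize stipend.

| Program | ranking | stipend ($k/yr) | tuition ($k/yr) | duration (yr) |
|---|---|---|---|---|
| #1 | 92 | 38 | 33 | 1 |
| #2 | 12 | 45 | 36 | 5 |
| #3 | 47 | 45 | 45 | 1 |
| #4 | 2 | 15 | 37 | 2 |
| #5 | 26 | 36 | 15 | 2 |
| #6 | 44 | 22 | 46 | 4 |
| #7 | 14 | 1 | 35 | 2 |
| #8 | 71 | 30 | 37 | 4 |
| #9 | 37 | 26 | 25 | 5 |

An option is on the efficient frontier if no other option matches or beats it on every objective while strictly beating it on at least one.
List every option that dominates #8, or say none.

#5: ranking 26≤71, stipend 36≥30, tuition 15≤37, duration 2≤4 — dominates #8.
Others (#1, #2, #3, #4, #6, #7, #9) are each worse than #8 on at least one objective.

#5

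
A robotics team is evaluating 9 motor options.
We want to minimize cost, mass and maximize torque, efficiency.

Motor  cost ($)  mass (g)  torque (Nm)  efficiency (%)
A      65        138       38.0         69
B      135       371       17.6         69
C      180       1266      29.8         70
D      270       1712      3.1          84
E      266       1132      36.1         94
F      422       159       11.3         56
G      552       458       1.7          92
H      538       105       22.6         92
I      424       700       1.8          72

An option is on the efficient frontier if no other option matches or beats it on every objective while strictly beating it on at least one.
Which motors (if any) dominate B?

A: cost 65≤135, mass 138≤371, torque 38.0≥17.6, efficiency 69≥69 — dominates B.
Others (C, D, E, F, G, H, I) are each worse than B on at least one objective.

A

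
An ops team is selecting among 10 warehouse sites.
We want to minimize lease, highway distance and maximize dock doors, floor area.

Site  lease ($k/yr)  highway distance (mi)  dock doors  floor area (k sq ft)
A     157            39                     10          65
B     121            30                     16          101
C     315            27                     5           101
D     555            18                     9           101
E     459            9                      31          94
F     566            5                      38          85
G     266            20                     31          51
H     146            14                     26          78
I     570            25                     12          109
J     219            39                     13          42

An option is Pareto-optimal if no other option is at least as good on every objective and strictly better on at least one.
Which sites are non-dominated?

B, C, D, E, F, G, H, I

A: dominated by B (lease 121≤157, highway distance 30≤39, dock doors 16≥10, floor area 101≥65).
B: not dominated (best lease).
C: not dominated.
D: not dominated.
E: not dominated.
F: not dominated (best highway distance).
G: not dominated.
H: not dominated.
I: not dominated (best floor area).
J: dominated by B (lease 121≤219, highway distance 30≤39, dock doors 16≥13, floor area 101≥42).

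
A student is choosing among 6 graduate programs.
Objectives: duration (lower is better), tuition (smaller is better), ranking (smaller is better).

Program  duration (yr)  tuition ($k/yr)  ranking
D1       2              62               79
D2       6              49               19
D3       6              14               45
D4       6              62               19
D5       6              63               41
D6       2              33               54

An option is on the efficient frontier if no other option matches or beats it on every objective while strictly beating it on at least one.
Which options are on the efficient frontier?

D1: dominated by D6 (duration 2≤2, tuition 33≤62, ranking 54≤79).
D2: not dominated.
D3: not dominated (best tuition).
D4: dominated by D2 (duration 6≤6, tuition 49≤62, ranking 19≤19).
D5: dominated by D2 (duration 6≤6, tuition 49≤63, ranking 19≤41).
D6: not dominated.

D2, D3, D6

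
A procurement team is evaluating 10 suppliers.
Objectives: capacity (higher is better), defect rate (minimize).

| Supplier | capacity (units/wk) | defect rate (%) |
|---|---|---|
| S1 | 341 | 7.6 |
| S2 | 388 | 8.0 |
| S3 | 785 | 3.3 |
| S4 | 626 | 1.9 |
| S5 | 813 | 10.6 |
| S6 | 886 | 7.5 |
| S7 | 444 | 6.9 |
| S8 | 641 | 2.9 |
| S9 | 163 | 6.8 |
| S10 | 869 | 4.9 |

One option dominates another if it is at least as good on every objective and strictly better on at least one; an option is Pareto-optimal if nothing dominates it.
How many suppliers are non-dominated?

S1: dominated by S3 (capacity 785≥341, defect rate 3.3≤7.6).
S2: dominated by S3 (capacity 785≥388, defect rate 3.3≤8.0).
S3: not dominated.
S4: not dominated (best defect rate).
S5: dominated by S6 (capacity 886≥813, defect rate 7.5≤10.6).
S6: not dominated (best capacity).
S7: dominated by S3 (capacity 785≥444, defect rate 3.3≤6.9).
S8: not dominated.
S9: dominated by S3 (capacity 785≥163, defect rate 3.3≤6.8).
S10: not dominated.
Pareto-optimal: S3, S4, S6, S8, S10 → 5.

5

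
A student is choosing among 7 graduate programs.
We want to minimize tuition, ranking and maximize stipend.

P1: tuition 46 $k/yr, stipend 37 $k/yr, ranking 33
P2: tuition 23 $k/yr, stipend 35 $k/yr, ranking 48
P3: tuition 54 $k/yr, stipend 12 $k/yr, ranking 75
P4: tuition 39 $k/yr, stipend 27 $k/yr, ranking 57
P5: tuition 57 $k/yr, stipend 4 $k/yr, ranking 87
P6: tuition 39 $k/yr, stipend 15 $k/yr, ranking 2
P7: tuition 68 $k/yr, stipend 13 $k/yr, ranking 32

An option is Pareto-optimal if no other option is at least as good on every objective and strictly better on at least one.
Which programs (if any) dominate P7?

P6: tuition 39≤68, stipend 15≥13, ranking 2≤32 — dominates P7.
Others (P1, P2, P3, P4, P5) are each worse than P7 on at least one objective.

P6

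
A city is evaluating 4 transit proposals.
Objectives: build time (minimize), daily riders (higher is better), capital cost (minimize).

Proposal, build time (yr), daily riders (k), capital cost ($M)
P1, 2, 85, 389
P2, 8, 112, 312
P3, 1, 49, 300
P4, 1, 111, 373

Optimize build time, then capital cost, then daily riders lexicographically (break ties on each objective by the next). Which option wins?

P3

First minimize build time: best is 1, kept {P3, P4}.
Then minimize capital cost: best is 300, kept {P3}.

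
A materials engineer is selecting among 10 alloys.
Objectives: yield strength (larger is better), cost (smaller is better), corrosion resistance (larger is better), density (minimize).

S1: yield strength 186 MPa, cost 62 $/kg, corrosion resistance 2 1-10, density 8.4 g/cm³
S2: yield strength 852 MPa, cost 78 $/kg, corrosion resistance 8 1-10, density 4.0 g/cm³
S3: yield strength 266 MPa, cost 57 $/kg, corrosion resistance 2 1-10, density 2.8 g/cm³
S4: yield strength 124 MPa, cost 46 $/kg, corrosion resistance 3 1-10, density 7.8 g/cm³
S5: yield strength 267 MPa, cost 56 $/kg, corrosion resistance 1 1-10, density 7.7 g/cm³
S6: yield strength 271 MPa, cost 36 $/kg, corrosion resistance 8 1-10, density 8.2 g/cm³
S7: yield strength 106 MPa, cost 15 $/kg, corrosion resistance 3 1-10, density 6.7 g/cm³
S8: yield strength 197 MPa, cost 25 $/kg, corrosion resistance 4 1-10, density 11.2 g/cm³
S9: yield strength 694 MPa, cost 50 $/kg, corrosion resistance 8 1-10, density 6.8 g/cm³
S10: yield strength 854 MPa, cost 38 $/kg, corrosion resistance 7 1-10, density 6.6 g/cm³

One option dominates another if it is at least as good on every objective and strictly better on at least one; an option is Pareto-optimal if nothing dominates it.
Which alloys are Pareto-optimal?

S2, S3, S6, S7, S8, S9, S10

S1: dominated by S3 (yield strength 266≥186, cost 57≤62, corrosion resistance 2≥2, density 2.8≤8.4).
S2: not dominated.
S3: not dominated (best density).
S4: dominated by S10 (yield strength 854≥124, cost 38≤46, corrosion resistance 7≥3, density 6.6≤7.8).
S5: dominated by S9 (yield strength 694≥267, cost 50≤56, corrosion resistance 8≥1, density 6.8≤7.7).
S6: not dominated.
S7: not dominated (best cost).
S8: not dominated.
S9: not dominated.
S10: not dominated (best yield strength).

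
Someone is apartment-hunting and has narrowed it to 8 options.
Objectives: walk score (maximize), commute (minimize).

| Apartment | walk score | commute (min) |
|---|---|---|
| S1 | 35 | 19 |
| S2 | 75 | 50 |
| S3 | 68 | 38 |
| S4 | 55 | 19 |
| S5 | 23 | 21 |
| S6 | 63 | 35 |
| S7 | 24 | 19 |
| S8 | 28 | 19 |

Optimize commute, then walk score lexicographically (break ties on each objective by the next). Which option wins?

First minimize commute: best is 19, kept {S1, S4, S7, S8}.
Then maximize walk score: best is 55, kept {S4}.

S4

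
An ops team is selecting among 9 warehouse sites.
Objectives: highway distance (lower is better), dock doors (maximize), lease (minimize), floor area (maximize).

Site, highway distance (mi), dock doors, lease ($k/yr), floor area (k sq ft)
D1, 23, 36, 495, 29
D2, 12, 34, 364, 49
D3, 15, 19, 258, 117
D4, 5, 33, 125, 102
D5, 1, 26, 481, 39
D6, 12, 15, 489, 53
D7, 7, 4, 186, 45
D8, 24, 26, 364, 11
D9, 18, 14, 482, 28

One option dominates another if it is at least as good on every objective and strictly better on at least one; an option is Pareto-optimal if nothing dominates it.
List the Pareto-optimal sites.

D1, D2, D3, D4, D5

D1: not dominated (best dock doors).
D2: not dominated.
D3: not dominated (best floor area).
D4: not dominated (best lease).
D5: not dominated (best highway distance).
D6: dominated by D4 (highway distance 5≤12, dock doors 33≥15, lease 125≤489, floor area 102≥53).
D7: dominated by D4 (highway distance 5≤7, dock doors 33≥4, lease 125≤186, floor area 102≥45).
D8: dominated by D2 (highway distance 12≤24, dock doors 34≥26, lease 364≤364, floor area 49≥11).
D9: dominated by D2 (highway distance 12≤18, dock doors 34≥14, lease 364≤482, floor area 49≥28).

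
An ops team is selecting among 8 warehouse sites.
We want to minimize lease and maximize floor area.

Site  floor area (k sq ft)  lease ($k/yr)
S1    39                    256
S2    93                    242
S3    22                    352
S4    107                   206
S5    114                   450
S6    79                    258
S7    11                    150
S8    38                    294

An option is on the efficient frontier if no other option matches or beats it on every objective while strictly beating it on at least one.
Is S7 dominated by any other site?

No

S1: worse on lease (256 vs 150).
S2: worse on lease (242 vs 150).
S3: worse on lease (352 vs 150).
S4: worse on lease (206 vs 150).
S5: worse on lease (450 vs 150).
S6: worse on lease (258 vs 150).
S8: worse on lease (294 vs 150).
No option is at least as good as S7 on every objective and strictly better on one.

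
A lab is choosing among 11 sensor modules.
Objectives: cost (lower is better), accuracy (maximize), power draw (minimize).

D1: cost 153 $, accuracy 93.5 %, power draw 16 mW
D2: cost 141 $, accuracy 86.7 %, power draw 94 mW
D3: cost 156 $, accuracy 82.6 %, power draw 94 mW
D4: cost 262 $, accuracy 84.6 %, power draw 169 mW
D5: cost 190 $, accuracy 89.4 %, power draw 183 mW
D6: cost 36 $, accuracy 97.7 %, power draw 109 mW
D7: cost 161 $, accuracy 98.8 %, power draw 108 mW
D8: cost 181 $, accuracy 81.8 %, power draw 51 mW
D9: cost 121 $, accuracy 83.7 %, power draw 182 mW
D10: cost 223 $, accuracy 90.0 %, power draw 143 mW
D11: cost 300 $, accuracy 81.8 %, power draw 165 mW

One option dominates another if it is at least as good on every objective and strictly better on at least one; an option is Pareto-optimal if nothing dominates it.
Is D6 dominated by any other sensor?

D1: worse on cost (153 vs 36).
D2: worse on cost (141 vs 36).
D3: worse on cost (156 vs 36).
D4: worse on cost (262 vs 36).
D5: worse on cost (190 vs 36).
D7: worse on cost (161 vs 36).
D8: worse on cost (181 vs 36).
D9: worse on cost (121 vs 36).
D10: worse on cost (223 vs 36).
D11: worse on cost (300 vs 36).
No option is at least as good as D6 on every objective and strictly better on one.

No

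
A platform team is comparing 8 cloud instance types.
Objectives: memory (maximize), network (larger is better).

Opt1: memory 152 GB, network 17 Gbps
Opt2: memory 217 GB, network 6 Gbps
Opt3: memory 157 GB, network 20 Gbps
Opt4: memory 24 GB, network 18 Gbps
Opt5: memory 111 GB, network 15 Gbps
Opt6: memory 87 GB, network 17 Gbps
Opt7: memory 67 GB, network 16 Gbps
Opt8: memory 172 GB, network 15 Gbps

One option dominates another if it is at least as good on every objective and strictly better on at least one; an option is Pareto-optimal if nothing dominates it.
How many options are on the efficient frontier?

Opt1: dominated by Opt3 (memory 157≥152, network 20≥17).
Opt2: not dominated (best memory).
Opt3: not dominated (best network).
Opt4: dominated by Opt3 (memory 157≥24, network 20≥18).
Opt5: dominated by Opt1 (memory 152≥111, network 17≥15).
Opt6: dominated by Opt1 (memory 152≥87, network 17≥17).
Opt7: dominated by Opt1 (memory 152≥67, network 17≥16).
Opt8: not dominated.
Pareto-optimal: Opt2, Opt3, Opt8 → 3.

3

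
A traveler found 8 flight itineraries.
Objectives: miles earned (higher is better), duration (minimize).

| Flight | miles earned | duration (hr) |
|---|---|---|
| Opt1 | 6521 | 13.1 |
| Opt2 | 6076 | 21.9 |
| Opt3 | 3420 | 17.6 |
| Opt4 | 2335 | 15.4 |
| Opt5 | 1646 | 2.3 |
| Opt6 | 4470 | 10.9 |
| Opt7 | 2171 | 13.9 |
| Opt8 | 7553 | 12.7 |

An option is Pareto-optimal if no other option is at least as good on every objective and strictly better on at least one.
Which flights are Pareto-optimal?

Opt1: dominated by Opt8 (miles earned 7553≥6521, duration 12.7≤13.1).
Opt2: dominated by Opt1 (miles earned 6521≥6076, duration 13.1≤21.9).
Opt3: dominated by Opt1 (miles earned 6521≥3420, duration 13.1≤17.6).
Opt4: dominated by Opt1 (miles earned 6521≥2335, duration 13.1≤15.4).
Opt5: not dominated (best duration).
Opt6: not dominated.
Opt7: dominated by Opt1 (miles earned 6521≥2171, duration 13.1≤13.9).
Opt8: not dominated (best miles earned).

Opt5, Opt6, Opt8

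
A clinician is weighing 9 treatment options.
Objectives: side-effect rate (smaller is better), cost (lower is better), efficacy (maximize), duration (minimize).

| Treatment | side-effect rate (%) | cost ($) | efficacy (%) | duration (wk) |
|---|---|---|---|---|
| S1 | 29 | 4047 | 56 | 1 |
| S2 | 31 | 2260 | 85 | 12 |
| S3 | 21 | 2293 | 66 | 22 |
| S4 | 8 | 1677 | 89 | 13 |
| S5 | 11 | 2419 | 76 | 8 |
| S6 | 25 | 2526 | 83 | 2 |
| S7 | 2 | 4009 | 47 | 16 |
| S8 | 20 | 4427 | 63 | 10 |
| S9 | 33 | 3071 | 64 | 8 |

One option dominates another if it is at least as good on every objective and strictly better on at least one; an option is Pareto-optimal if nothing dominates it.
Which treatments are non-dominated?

S1: not dominated (best duration).
S2: not dominated.
S3: dominated by S4 (side-effect rate 8≤21, cost 1677≤2293, efficacy 89≥66, duration 13≤22).
S4: not dominated (best cost).
S5: not dominated.
S6: not dominated.
S7: not dominated (best side-effect rate).
S8: dominated by S5 (side-effect rate 11≤20, cost 2419≤4427, efficacy 76≥63, duration 8≤10).
S9: dominated by S5 (side-effect rate 11≤33, cost 2419≤3071, efficacy 76≥64, duration 8≤8).

S1, S2, S4, S5, S6, S7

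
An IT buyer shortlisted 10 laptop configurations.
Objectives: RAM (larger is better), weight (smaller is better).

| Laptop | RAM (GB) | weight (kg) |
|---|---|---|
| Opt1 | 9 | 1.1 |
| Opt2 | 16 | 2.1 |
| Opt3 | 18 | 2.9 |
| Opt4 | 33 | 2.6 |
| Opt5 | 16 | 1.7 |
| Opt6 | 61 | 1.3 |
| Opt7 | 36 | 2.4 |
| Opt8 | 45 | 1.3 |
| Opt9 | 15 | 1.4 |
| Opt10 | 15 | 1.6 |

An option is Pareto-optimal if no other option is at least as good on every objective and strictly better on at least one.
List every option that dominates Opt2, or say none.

Opt5: RAM 16≥16, weight 1.7≤2.1 — dominates Opt2.
Opt6: RAM 61≥16, weight 1.3≤2.1 — dominates Opt2.
Opt8: RAM 45≥16, weight 1.3≤2.1 — dominates Opt2.
Others (Opt1, Opt3, Opt4, Opt7, Opt9, Opt10) are each worse than Opt2 on at least one objective.

Opt5, Opt6, Opt8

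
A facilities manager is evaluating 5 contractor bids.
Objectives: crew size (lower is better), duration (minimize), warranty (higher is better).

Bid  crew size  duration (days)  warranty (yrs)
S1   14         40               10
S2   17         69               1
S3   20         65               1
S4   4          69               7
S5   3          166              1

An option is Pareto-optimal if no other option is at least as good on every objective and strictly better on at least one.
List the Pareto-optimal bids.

S1, S4, S5

S1: not dominated (best duration).
S2: dominated by S1 (crew size 14≤17, duration 40≤69, warranty 10≥1).
S3: dominated by S1 (crew size 14≤20, duration 40≤65, warranty 10≥1).
S4: not dominated.
S5: not dominated (best crew size).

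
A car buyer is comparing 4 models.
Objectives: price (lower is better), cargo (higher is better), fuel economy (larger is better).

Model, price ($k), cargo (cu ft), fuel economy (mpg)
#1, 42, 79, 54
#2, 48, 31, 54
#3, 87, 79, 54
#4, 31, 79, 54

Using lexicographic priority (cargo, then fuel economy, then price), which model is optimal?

First maximize cargo: best is 79, kept {#1, #3, #4}.
Then maximize fuel economy: best is 54, kept {#1, #3, #4}.
Then minimize price: best is 31, kept {#4}.

#4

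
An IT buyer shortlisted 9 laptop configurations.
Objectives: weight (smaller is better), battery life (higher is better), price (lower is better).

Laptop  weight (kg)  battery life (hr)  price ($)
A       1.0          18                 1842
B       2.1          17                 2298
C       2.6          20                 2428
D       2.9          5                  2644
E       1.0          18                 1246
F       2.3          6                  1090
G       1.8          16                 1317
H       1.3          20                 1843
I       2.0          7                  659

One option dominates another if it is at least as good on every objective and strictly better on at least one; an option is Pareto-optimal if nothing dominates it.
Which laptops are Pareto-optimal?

A: dominated by E (weight 1.0≤1.0, battery life 18≥18, price 1246≤1842).
B: dominated by A (weight 1.0≤2.1, battery life 18≥17, price 1842≤2298).
C: dominated by H (weight 1.3≤2.6, battery life 20≥20, price 1843≤2428).
D: dominated by A (weight 1.0≤2.9, battery life 18≥5, price 1842≤2644).
E: not dominated.
F: dominated by I (weight 2.0≤2.3, battery life 7≥6, price 659≤1090).
G: dominated by E (weight 1.0≤1.8, battery life 18≥16, price 1246≤1317).
H: not dominated.
I: not dominated (best price).

E, H, I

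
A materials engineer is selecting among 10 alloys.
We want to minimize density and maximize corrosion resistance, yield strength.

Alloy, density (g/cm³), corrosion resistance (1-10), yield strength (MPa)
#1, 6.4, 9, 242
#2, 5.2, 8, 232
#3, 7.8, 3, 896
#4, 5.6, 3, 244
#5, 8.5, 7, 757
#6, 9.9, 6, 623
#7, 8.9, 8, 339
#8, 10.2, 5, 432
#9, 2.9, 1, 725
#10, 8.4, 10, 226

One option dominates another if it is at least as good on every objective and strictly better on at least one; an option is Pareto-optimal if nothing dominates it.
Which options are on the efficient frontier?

#1: not dominated.
#2: not dominated.
#3: not dominated (best yield strength).
#4: not dominated.
#5: not dominated.
#6: dominated by #5 (density 8.5≤9.9, corrosion resistance 7≥6, yield strength 757≥623).
#7: not dominated.
#8: dominated by #5 (density 8.5≤10.2, corrosion resistance 7≥5, yield strength 757≥432).
#9: not dominated (best density).
#10: not dominated (best corrosion resistance).

#1, #2, #3, #4, #5, #7, #9, #10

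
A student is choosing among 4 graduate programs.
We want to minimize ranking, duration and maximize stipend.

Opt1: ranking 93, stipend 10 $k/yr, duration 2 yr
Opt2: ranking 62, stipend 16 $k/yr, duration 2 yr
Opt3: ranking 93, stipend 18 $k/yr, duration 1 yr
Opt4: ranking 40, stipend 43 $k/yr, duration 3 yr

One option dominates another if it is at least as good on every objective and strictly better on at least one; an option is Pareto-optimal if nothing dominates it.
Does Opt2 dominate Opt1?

Opt2 vs Opt1: ranking 62≤93, stipend 16≥10, duration 2≤2 — Opt2 is at least as good on every objective with at least one strict improvement.

Yes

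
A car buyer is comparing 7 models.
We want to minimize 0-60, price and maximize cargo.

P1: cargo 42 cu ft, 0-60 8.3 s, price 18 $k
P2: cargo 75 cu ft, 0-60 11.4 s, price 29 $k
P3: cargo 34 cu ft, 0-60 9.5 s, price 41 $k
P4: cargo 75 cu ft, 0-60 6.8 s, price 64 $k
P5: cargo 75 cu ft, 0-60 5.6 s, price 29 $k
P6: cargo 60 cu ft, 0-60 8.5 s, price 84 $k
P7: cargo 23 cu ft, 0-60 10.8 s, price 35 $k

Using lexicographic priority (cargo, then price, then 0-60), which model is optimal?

First maximize cargo: best is 75, kept {P2, P4, P5}.
Then minimize price: best is 29, kept {P2, P5}.
Then minimize 0-60: best is 5.6, kept {P5}.

P5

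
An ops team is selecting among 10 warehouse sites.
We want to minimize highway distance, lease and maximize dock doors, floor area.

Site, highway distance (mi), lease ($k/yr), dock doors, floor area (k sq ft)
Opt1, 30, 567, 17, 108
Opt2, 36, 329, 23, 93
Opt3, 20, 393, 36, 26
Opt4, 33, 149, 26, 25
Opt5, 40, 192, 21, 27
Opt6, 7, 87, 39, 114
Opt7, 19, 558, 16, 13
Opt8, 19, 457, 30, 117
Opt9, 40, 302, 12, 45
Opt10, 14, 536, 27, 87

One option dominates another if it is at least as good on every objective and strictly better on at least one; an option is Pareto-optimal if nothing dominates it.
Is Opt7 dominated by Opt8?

Yes

Opt8 vs Opt7: highway distance 19≤19, lease 457≤558, dock doors 30≥16, floor area 117≥13 — Opt8 is at least as good on every objective with at least one strict improvement.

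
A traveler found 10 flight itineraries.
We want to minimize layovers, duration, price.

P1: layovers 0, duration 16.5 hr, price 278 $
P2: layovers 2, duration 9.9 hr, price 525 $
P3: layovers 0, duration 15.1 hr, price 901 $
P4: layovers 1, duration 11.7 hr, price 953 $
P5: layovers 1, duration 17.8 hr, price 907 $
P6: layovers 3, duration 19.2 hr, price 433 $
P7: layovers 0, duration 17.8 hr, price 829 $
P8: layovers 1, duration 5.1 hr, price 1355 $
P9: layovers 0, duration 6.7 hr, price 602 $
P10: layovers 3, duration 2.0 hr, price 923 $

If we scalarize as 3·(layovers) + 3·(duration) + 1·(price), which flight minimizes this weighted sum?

P1: 3·0 + 3·16.5 + 1·278 = 327.5
P2: 3·2 + 3·9.9 + 1·525 = 560.7
P3: 3·0 + 3·15.1 + 1·901 = 946.3
P4: 3·1 + 3·11.7 + 1·953 = 991.1
P5: 3·1 + 3·17.8 + 1·907 = 963.4
P6: 3·3 + 3·19.2 + 1·433 = 499.6
P7: 3·0 + 3·17.8 + 1·829 = 882.4
P8: 3·1 + 3·5.1 + 1·1355 = 1373.3
P9: 3·0 + 3·6.7 + 1·602 = 622.1
P10: 3·3 + 3·2.0 + 1·923 = 938.0
Lowest: P1 at 327.5.

P1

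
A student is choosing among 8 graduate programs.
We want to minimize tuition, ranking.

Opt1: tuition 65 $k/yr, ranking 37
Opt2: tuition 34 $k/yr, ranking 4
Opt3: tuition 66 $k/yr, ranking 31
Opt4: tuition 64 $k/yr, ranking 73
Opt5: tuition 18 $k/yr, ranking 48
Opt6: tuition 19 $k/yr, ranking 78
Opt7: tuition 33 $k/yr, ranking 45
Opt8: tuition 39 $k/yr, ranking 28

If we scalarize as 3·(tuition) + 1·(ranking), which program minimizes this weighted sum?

Opt1: 3·65 + 1·37 = 232
Opt2: 3·34 + 1·4 = 106
Opt3: 3·66 + 1·31 = 229
Opt4: 3·64 + 1·73 = 265
Opt5: 3·18 + 1·48 = 102
Opt6: 3·19 + 1·78 = 135
Opt7: 3·33 + 1·45 = 144
Opt8: 3·39 + 1·28 = 145
Lowest: Opt5 at 102.

Opt5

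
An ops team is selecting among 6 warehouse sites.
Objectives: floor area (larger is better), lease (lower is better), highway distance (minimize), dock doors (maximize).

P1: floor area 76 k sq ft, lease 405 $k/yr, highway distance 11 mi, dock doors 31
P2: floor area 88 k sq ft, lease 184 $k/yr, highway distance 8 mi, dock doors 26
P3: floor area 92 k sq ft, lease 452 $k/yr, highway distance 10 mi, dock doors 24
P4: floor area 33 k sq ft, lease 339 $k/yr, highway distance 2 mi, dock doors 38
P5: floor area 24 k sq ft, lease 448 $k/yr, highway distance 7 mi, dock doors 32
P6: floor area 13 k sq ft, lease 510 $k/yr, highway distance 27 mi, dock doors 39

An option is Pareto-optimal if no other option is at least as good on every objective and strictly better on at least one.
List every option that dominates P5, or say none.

P4

P4: floor area 33≥24, lease 339≤448, highway distance 2≤7, dock doors 38≥32 — dominates P5.
Others (P1, P2, P3, P6) are each worse than P5 on at least one objective.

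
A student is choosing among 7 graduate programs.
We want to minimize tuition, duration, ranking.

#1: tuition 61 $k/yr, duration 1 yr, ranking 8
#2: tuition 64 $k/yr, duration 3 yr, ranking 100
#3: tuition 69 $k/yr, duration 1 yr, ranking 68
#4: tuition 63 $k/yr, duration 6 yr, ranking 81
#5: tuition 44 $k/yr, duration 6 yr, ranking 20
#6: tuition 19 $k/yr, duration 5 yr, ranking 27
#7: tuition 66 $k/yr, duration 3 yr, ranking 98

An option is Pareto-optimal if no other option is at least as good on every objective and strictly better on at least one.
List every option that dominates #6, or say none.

none

#1: worse on tuition (61 vs 19).
#2: worse on tuition (64 vs 19).
#3: worse on tuition (69 vs 19).
#4: worse on tuition (63 vs 19).
#5: worse on tuition (44 vs 19).
#7: worse on tuition (66 vs 19).
No option dominates #6.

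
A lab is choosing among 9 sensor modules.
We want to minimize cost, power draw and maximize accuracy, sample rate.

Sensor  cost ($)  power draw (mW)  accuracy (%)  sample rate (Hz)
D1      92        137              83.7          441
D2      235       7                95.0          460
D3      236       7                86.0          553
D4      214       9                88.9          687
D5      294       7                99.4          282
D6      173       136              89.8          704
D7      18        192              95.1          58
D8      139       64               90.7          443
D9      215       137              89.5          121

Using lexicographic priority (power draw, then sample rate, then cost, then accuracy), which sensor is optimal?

First minimize power draw: best is 7, kept {D2, D3, D5}.
Then maximize sample rate: best is 553, kept {D3}.

D3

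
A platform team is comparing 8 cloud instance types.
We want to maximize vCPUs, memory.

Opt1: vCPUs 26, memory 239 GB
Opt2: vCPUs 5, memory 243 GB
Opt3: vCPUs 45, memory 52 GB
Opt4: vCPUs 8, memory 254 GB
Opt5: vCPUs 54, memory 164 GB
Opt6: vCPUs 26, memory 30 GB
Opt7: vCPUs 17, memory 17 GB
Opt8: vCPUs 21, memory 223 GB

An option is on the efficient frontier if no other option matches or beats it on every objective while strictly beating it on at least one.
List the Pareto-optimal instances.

Opt1, Opt4, Opt5

Opt1: not dominated.
Opt2: dominated by Opt4 (vCPUs 8≥5, memory 254≥243).
Opt3: dominated by Opt5 (vCPUs 54≥45, memory 164≥52).
Opt4: not dominated (best memory).
Opt5: not dominated (best vCPUs).
Opt6: dominated by Opt1 (vCPUs 26≥26, memory 239≥30).
Opt7: dominated by Opt1 (vCPUs 26≥17, memory 239≥17).
Opt8: dominated by Opt1 (vCPUs 26≥21, memory 239≥223).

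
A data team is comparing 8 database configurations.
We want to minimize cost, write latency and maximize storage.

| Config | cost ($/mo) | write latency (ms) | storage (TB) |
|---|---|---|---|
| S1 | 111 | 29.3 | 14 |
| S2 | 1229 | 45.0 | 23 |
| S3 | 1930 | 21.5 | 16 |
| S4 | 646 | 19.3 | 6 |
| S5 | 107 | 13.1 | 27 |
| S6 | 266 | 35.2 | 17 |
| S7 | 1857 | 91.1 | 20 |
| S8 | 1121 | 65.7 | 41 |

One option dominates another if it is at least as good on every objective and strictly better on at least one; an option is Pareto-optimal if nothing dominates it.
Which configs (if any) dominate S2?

S5

S5: cost 107≤1229, write latency 13.1≤45.0, storage 27≥23 — dominates S2.
Others (S1, S3, S4, S6, S7, S8) are each worse than S2 on at least one objective.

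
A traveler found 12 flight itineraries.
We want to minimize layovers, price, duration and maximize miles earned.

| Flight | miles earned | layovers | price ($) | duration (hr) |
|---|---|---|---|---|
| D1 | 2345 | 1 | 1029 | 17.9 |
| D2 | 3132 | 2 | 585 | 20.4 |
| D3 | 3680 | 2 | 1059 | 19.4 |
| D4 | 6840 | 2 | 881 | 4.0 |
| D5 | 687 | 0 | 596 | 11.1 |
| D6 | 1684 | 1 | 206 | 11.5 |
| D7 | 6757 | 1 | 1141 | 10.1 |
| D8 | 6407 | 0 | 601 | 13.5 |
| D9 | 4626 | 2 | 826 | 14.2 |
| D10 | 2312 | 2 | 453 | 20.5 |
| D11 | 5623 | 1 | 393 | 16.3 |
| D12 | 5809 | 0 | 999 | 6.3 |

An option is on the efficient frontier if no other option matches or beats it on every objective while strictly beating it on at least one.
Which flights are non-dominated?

D4, D5, D6, D7, D8, D11, D12

D1: dominated by D8 (miles earned 6407≥2345, layovers 0≤1, price 601≤1029, duration 13.5≤17.9).
D2: dominated by D11 (miles earned 5623≥3132, layovers 1≤2, price 393≤585, duration 16.3≤20.4).
D3: dominated by D4 (miles earned 6840≥3680, layovers 2≤2, price 881≤1059, duration 4.0≤19.4).
D4: not dominated (best miles earned).
D5: not dominated.
D6: not dominated (best price).
D7: not dominated.
D8: not dominated.
D9: dominated by D8 (miles earned 6407≥4626, layovers 0≤2, price 601≤826, duration 13.5≤14.2).
D10: dominated by D11 (miles earned 5623≥2312, layovers 1≤2, price 393≤453, duration 16.3≤20.5).
D11: not dominated.
D12: not dominated.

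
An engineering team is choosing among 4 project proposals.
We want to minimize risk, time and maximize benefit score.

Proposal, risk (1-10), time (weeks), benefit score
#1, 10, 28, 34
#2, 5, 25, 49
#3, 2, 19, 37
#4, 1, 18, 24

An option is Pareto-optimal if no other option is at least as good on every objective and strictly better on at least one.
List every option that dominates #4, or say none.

none

#1: worse on risk (10 vs 1).
#2: worse on risk (5 vs 1).
#3: worse on risk (2 vs 1).
No option dominates #4.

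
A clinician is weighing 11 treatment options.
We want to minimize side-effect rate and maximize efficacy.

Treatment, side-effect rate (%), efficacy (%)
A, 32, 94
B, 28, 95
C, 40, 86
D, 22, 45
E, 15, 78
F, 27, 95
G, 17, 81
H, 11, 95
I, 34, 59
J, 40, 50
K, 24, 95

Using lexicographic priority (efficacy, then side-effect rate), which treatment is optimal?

First maximize efficacy: best is 95, kept {B, F, H, K}.
Then minimize side-effect rate: best is 11, kept {H}.

H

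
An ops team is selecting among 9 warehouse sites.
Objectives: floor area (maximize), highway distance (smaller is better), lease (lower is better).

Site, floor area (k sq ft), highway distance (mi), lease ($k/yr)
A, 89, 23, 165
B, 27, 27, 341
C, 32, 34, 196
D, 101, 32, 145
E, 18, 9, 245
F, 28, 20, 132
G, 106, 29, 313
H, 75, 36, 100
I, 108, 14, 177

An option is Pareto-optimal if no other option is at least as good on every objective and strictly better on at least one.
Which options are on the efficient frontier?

A: not dominated.
B: dominated by A (floor area 89≥27, highway distance 23≤27, lease 165≤341).
C: dominated by A (floor area 89≥32, highway distance 23≤34, lease 165≤196).
D: not dominated.
E: not dominated (best highway distance).
F: not dominated.
G: dominated by I (floor area 108≥106, highway distance 14≤29, lease 177≤313).
H: not dominated (best lease).
I: not dominated (best floor area).

A, D, E, F, H, I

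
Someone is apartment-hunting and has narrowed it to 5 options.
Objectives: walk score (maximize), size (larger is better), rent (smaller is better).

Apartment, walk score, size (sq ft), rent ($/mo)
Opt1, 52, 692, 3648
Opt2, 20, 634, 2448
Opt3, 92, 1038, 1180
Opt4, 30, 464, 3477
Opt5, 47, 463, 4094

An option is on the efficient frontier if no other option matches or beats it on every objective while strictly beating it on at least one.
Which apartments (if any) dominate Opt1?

Opt3

Opt3: walk score 92≥52, size 1038≥692, rent 1180≤3648 — dominates Opt1.
Others (Opt2, Opt4, Opt5) are each worse than Opt1 on at least one objective.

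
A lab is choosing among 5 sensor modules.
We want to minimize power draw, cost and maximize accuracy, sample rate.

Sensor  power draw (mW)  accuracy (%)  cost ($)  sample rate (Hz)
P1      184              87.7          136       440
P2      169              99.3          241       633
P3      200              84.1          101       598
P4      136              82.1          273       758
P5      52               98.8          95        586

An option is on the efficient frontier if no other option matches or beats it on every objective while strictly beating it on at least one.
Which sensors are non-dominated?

P2, P3, P4, P5

P1: dominated by P5 (power draw 52≤184, accuracy 98.8≥87.7, cost 95≤136, sample rate 586≥440).
P2: not dominated (best accuracy).
P3: not dominated.
P4: not dominated (best sample rate).
P5: not dominated (best power draw).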